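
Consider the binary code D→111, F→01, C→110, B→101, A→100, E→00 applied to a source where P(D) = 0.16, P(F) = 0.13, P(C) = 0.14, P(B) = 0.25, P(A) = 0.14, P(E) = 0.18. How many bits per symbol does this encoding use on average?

L̄ = Σ pᵢ·ℓᵢ = 0.16·3 + 0.13·2 + 0.14·3 + 0.25·3 + 0.14·3 + 0.18·2 = 2.69 bits/symbol.

2.69 bits/symbol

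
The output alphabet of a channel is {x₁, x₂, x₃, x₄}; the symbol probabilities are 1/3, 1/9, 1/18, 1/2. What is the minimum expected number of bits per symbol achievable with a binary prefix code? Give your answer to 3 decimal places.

1.667 bits/symbol

Repeatedly combine the two least-probable nodes; the expected code length is the sum of the merged weights.
merge 1/18 + 1/9 → 1/6
merge 1/6 + 1/3 → 1/2
merge 1/2 + 1/2 → 1
L = 1/6 + 1/2 + 1 = 5/3 ≈ 1.667 bits/symbol.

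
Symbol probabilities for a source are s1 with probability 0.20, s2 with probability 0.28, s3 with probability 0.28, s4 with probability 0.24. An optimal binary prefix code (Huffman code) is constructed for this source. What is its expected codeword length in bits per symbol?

Repeatedly combine the two least-probable nodes; the expected code length is the sum of the merged weights.
merge 1/5 + 6/25 → 11/25
merge 7/25 + 7/25 → 14/25
merge 11/25 + 14/25 → 1
L = 11/25 + 14/25 + 1 = 2 bits/symbol.

2 bits/symbol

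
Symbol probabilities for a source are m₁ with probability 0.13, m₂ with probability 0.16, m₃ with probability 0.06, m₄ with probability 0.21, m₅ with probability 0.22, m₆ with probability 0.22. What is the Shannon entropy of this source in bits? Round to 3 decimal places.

2.483 bits

H = −Σ pᵢ log₂ pᵢ.
−0.13·log₂(0.13) = 0.3826
−0.16·log₂(0.16) = 0.4230
−0.06·log₂(0.06) = 0.2435
−0.21·log₂(0.21) = 0.4728
−0.22·log₂(0.22) = 0.4806
−0.22·log₂(0.22) = 0.4806
Sum ≈ 2.4832 → 2.483 bits.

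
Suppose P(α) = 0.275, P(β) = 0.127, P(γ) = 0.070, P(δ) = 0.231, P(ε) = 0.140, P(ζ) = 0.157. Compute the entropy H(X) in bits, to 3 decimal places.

H = −Σ pᵢ log₂ pᵢ.
−0.275·log₂(0.275) = 0.5122
−0.127·log₂(0.127) = 0.3781
−0.070·log₂(0.070) = 0.2686
−0.231·log₂(0.231) = 0.4883
−0.140·log₂(0.140) = 0.3971
−0.157·log₂(0.157) = 0.4194
Sum ≈ 2.4637 → 2.464 bits.

2.464 bits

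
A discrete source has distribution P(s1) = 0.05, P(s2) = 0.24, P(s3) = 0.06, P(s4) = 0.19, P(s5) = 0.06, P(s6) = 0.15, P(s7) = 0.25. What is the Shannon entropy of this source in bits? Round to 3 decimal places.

2.563 bits

H = −Σ pᵢ log₂ pᵢ.
−0.05·log₂(0.05) = 0.2161
−0.24·log₂(0.24) = 0.4941
−0.06·log₂(0.06) = 0.2435
−0.19·log₂(0.19) = 0.4552
−0.06·log₂(0.06) = 0.2435
−0.15·log₂(0.15) = 0.4105
−0.25·log₂(0.25) = 0.5000
Sum ≈ 2.5631 → 2.563 bits.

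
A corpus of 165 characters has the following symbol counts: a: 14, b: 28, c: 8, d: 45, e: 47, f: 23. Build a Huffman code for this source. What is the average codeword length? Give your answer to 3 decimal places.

Probabilities are the counts divided by 165.
Repeatedly combine the two least-probable nodes; the expected code length is the sum of the merged weights.
merge 8/165 + 14/165 → 2/15
merge 2/15 + 23/165 → 3/11
merge 28/165 + 3/11 → 73/165
merge 3/11 + 47/165 → 92/165
merge 73/165 + 92/165 → 1
L = 2/15 + 3/11 + 73/165 + 92/165 + 1 = 397/165 ≈ 2.406 bits/symbol.

2.406 bits/symbol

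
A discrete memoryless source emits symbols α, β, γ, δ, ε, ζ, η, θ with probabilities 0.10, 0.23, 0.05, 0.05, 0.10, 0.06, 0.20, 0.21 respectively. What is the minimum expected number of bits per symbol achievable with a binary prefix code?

2.82 bits/symbol

Repeatedly combine the two least-probable nodes; the expected code length is the sum of the merged weights.
merge 1/20 + 1/20 → 1/10
merge 3/50 + 1/10 → 4/25
merge 1/10 + 1/10 → 1/5
merge 4/25 + 1/5 → 9/25
merge 1/5 + 21/100 → 41/100
merge 23/100 + 9/25 → 59/100
merge 41/100 + 59/100 → 1
L = 1/10 + 4/25 + 1/5 + 9/25 + 41/100 + 59/100 + 1 = 141/50 = 2.82 bits/symbol.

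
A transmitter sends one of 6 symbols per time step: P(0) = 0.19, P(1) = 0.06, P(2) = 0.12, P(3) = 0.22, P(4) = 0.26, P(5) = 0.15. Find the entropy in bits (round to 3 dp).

2.462 bits

H = −Σ pᵢ log₂ pᵢ.
−0.19·log₂(0.19) = 0.4552
−0.06·log₂(0.06) = 0.2435
−0.12·log₂(0.12) = 0.3671
−0.22·log₂(0.22) = 0.4806
−0.26·log₂(0.26) = 0.5053
−0.15·log₂(0.15) = 0.4105
Sum ≈ 2.4622 → 2.462 bits.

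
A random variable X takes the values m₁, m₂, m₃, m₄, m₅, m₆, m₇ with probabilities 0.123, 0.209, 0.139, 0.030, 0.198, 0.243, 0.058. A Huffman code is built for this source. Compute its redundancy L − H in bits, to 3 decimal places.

Entropy H = −Σ p log₂ p ≈ 2.5882 bits.
Huffman merges: 3/100+29/500→11/125; 11/125+123/1000→211/1000; 139/1000+99/500→337/1000; 209/1000+211/1000→21/50; 243/1000+337/1000→29/50; 21/50+29/50→1. L = 659/250 ≈ 2.6360.
L − H = 2.6360 − 2.5882 = 0.048 bits.

0.048 bits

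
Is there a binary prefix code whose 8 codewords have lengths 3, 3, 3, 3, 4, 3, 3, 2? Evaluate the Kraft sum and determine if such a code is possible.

1.0625; no

With common denominator 2^4 = 16: Σ 2^(−ℓᵢ) = 2/16 + 2/16 + 2/16 + 2/16 + 1/16 + 2/16 + 2/16 + 4/16 = 17/16 = 1.0625.
Kraft's inequality requires Σ ≤ 1; here Σ = 1.0625 > 1, so no such prefix code exists.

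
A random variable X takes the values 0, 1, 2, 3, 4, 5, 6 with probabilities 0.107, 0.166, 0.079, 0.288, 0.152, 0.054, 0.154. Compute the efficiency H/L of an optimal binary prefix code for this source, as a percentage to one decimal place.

Entropy H = −Σ p log₂ p ≈ 2.6377 bits.
Huffman merges: 27/500+79/1000→133/1000; 107/1000+133/1000→6/25; 19/125+77/500→153/500; 83/500+6/25→203/500; 36/125+153/500→297/500; 203/500+297/500→1. L = 2679/1000 ≈ 2.6790.
Efficiency = H/L = 2.6377/2.6790 = 98.5%.

98.5%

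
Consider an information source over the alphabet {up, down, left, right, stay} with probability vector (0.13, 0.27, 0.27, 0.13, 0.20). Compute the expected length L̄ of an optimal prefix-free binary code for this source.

Repeatedly combine the two least-probable nodes; the expected code length is the sum of the merged weights.
merge 13/100 + 13/100 → 13/50
merge 1/5 + 13/50 → 23/50
merge 27/100 + 27/100 → 27/50
merge 23/50 + 27/50 → 1
L = 13/50 + 23/50 + 27/50 + 1 = 113/50 = 2.26 bits/symbol.

2.26 bits/symbol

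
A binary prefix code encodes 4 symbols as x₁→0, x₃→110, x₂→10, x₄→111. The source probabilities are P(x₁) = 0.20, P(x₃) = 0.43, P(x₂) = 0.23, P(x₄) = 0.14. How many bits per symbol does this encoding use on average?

L̄ = Σ pᵢ·ℓᵢ = 0.20·1 + 0.43·3 + 0.23·2 + 0.14·3 = 2.37 bits/symbol.

2.37 bits/symbol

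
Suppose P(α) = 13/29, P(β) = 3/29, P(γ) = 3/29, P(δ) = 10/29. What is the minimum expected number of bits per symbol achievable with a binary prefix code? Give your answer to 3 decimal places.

Repeatedly combine the two least-probable nodes; the expected code length is the sum of the merged weights.
merge 3/29 + 3/29 → 6/29
merge 6/29 + 10/29 → 16/29
merge 13/29 + 16/29 → 1
L = 6/29 + 16/29 + 1 = 51/29 ≈ 1.759 bits/symbol.

1.759 bits/symbol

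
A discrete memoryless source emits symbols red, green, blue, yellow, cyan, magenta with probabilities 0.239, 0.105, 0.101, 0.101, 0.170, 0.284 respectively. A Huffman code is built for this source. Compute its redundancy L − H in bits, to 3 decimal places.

Entropy H = −Σ p log₂ p ≈ 2.4534 bits.
Huffman merges: 101/1000+101/1000→101/500; 21/200+17/100→11/40; 101/500+239/1000→441/1000; 11/40+71/250→559/1000; 441/1000+559/1000→1. L = 2477/1000 ≈ 2.4770.
L − H = 2.4770 − 2.4534 = 0.024 bits.

0.024 bits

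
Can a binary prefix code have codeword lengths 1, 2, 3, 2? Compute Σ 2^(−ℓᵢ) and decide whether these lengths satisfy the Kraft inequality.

1.125; no

With common denominator 2^3 = 8: Σ 2^(−ℓᵢ) = 4/8 + 2/8 + 1/8 + 2/8 = 9/8 = 1.125.
Kraft's inequality requires Σ ≤ 1; here Σ = 1.125 > 1, so no such prefix code exists.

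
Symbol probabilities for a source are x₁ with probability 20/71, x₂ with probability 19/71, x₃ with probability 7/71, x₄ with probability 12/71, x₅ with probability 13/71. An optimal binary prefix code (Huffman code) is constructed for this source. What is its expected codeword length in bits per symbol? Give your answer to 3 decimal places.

Repeatedly combine the two least-probable nodes; the expected code length is the sum of the merged weights.
merge 7/71 + 12/71 → 19/71
merge 13/71 + 19/71 → 32/71
merge 19/71 + 20/71 → 39/71
merge 32/71 + 39/71 → 1
L = 19/71 + 32/71 + 39/71 + 1 = 161/71 ≈ 2.268 bits/symbol.

2.268 bits/symbol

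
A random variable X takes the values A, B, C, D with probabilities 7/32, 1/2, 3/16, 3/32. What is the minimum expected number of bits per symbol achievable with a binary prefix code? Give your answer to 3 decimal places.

1.781 bits/symbol

Repeatedly combine the two least-probable nodes; the expected code length is the sum of the merged weights.
merge 3/32 + 3/16 → 9/32
merge 7/32 + 9/32 → 1/2
merge 1/2 + 1/2 → 1
L = 9/32 + 1/2 + 1 = 57/32 ≈ 1.781 bits/symbol.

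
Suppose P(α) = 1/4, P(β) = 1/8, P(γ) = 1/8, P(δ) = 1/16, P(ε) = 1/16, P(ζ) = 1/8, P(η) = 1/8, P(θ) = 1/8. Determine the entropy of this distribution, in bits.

2.875 bits

Each probability is a power of 1/2, so log₂(1/p) is an integer.
H = Σ p·log₂(1/p) = 1/4·2 + 1/8·3 + 1/8·3 + 1/16·4 + 1/16·4 + 1/8·3 + 1/8·3 + 1/8·3 = 2.875 bits.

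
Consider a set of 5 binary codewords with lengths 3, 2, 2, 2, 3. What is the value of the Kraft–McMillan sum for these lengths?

With common denominator 2^3 = 8: Σ 2^(−ℓᵢ) = 1/8 + 2/8 + 2/8 + 2/8 + 1/8 = 8/8 = 1.

1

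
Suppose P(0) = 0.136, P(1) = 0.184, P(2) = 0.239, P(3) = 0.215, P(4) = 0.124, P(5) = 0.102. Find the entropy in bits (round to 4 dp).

H = −Σ pᵢ log₂ pᵢ.
−0.136·log₂(0.136) = 0.3915
−0.184·log₂(0.184) = 0.4494
−0.239·log₂(0.239) = 0.4935
−0.215·log₂(0.215) = 0.4768
−0.124·log₂(0.124) = 0.3734
−0.102·log₂(0.102) = 0.3359
Sum ≈ 2.5205 → 2.5205 bits.

2.5205 bits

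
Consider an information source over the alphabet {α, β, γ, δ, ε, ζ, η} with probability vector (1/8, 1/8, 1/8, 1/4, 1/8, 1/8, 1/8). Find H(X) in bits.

2.75 bits

Each probability is a power of 1/2, so log₂(1/p) is an integer.
H = Σ p·log₂(1/p) = 1/8·3 + 1/8·3 + 1/8·3 + 1/4·2 + 1/8·3 + 1/8·3 + 1/8·3 = 2.75 bits.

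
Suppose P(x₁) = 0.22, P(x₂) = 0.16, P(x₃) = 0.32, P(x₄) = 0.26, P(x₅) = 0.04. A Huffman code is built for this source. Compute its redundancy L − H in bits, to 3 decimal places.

0.079 bits

Entropy H = −Σ p log₂ p ≈ 2.1207 bits.
Huffman merges: 1/25+4/25→1/5; 1/5+11/50→21/50; 13/50+8/25→29/50; 21/50+29/50→1. L = 11/5 ≈ 2.2000.
L − H = 2.2000 − 2.1207 = 0.079 bits.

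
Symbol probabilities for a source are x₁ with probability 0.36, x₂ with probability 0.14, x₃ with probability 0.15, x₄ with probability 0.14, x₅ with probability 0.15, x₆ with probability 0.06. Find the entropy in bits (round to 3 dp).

2.389 bits

H = −Σ pᵢ log₂ pᵢ.
−0.36·log₂(0.36) = 0.5306
−0.14·log₂(0.14) = 0.3971
−0.15·log₂(0.15) = 0.4105
−0.14·log₂(0.14) = 0.3971
−0.15·log₂(0.15) = 0.4105
−0.06·log₂(0.06) = 0.2435
Sum ≈ 2.3895 → 2.389 bits.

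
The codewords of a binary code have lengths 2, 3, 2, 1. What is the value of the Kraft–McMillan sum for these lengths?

1.125

With common denominator 2^3 = 8: Σ 2^(−ℓᵢ) = 2/8 + 1/8 + 2/8 + 4/8 = 9/8 = 1.125.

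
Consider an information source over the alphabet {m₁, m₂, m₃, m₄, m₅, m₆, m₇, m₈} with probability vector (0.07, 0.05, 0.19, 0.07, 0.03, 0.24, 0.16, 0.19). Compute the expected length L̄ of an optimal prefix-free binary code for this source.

2.79 bits/symbol

Repeatedly combine the two least-probable nodes; the expected code length is the sum of the merged weights.
merge 3/100 + 1/20 → 2/25
merge 7/100 + 7/100 → 7/50
merge 2/25 + 7/50 → 11/50
merge 4/25 + 19/100 → 7/20
merge 19/100 + 11/50 → 41/100
merge 6/25 + 7/20 → 59/100
merge 41/100 + 59/100 → 1
L = 2/25 + 7/50 + 11/50 + 7/20 + 41/100 + 59/100 + 1 = 279/100 = 2.79 bits/symbol.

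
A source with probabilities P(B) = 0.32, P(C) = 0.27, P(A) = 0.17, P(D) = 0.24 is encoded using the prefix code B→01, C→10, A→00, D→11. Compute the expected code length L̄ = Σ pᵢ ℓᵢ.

2 bits/symbol

L̄ = Σ pᵢ·ℓᵢ = 0.32·2 + 0.27·2 + 0.17·2 + 0.24·2 = 2 bits/symbol.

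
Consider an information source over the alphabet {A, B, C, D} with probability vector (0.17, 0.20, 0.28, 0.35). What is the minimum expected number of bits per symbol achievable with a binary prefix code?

2 bits/symbol

Repeatedly combine the two least-probable nodes; the expected code length is the sum of the merged weights.
merge 17/100 + 1/5 → 37/100
merge 7/25 + 7/20 → 63/100
merge 37/100 + 63/100 → 1
L = 37/100 + 63/100 + 1 = 2 bits/symbol.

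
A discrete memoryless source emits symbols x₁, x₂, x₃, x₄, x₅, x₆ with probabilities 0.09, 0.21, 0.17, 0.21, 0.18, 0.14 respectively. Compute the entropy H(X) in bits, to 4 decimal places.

H = −Σ pᵢ log₂ pᵢ.
−0.09·log₂(0.09) = 0.3127
−0.21·log₂(0.21) = 0.4728
−0.17·log₂(0.17) = 0.4346
−0.21·log₂(0.21) = 0.4728
−0.18·log₂(0.18) = 0.4453
−0.14·log₂(0.14) = 0.3971
Sum ≈ 2.5353 → 2.5353 bits.

2.5353 bits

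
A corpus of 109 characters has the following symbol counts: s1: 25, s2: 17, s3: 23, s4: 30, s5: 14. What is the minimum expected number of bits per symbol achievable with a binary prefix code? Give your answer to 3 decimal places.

Probabilities are the counts divided by 109.
Repeatedly combine the two least-probable nodes; the expected code length is the sum of the merged weights.
merge 14/109 + 17/109 → 31/109
merge 23/109 + 25/109 → 48/109
merge 30/109 + 31/109 → 61/109
merge 48/109 + 61/109 → 1
L = 31/109 + 48/109 + 61/109 + 1 = 249/109 ≈ 2.284 bits/symbol.

2.284 bits/symbol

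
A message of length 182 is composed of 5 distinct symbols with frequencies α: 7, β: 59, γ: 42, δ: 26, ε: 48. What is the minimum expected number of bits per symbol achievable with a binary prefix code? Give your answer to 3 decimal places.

2.181 bits/symbol

Probabilities are the counts divided by 182.
Repeatedly combine the two least-probable nodes; the expected code length is the sum of the merged weights.
merge 1/26 + 1/7 → 33/182
merge 33/182 + 3/13 → 75/182
merge 24/91 + 59/182 → 107/182
merge 75/182 + 107/182 → 1
L = 33/182 + 75/182 + 107/182 + 1 = 397/182 ≈ 2.181 bits/symbol.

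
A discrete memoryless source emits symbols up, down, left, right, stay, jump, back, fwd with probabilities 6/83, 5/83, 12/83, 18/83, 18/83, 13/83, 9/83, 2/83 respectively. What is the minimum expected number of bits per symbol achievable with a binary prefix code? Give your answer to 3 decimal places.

2.807 bits/symbol

Repeatedly combine the two least-probable nodes; the expected code length is the sum of the merged weights.
merge 2/83 + 5/83 → 7/83
merge 6/83 + 7/83 → 13/83
merge 9/83 + 12/83 → 21/83
merge 13/83 + 13/83 → 26/83
merge 18/83 + 18/83 → 36/83
merge 21/83 + 26/83 → 47/83
merge 36/83 + 47/83 → 1
L = 7/83 + 13/83 + 21/83 + 26/83 + 36/83 + 47/83 + 1 = 233/83 ≈ 2.807 bits/symbol.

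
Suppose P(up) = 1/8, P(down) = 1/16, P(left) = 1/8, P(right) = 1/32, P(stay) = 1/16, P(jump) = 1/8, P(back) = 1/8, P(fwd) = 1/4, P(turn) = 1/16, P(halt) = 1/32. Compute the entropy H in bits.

Each probability is a power of 1/2, so log₂(1/p) is an integer.
H = Σ p·log₂(1/p) = 1/8·3 + 1/16·4 + 1/8·3 + 1/32·5 + 1/16·4 + 1/8·3 + 1/8·3 + 1/4·2 + 1/16·4 + 1/32·5 = 3.0625 bits.

3.0625 bits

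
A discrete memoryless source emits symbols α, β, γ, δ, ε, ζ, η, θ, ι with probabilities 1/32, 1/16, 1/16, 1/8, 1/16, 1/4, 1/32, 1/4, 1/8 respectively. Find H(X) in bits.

2.8125 bits

Each probability is a power of 1/2, so log₂(1/p) is an integer.
H = Σ p·log₂(1/p) = 1/32·5 + 1/16·4 + 1/16·4 + 1/8·3 + 1/16·4 + 1/4·2 + 1/32·5 + 1/4·2 + 1/8·3 = 2.8125 bits.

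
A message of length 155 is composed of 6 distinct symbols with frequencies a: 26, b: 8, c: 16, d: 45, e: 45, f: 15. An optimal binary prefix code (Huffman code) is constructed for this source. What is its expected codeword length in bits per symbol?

Probabilities are the counts divided by 155.
Repeatedly combine the two least-probable nodes; the expected code length is the sum of the merged weights.
merge 8/155 + 3/31 → 23/155
merge 16/155 + 23/155 → 39/155
merge 26/155 + 39/155 → 13/31
merge 9/31 + 9/31 → 18/31
merge 13/31 + 18/31 → 1
L = 23/155 + 39/155 + 13/31 + 18/31 + 1 = 12/5 = 2.4 bits/symbol.

2.4 bits/symbol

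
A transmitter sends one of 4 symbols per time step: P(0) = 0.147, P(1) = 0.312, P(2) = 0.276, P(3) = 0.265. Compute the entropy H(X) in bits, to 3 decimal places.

1.951 bits

H = −Σ pᵢ log₂ pᵢ.
−0.147·log₂(0.147) = 0.4066
−0.312·log₂(0.312) = 0.5243
−0.276·log₂(0.276) = 0.5126
−0.265·log₂(0.265) = 0.5077
Sum ≈ 1.9512 → 1.951 bits.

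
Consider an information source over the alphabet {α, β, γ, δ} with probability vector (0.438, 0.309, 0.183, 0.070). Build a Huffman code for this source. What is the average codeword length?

1.815 bits/symbol

Repeatedly combine the two least-probable nodes; the expected code length is the sum of the merged weights.
merge 7/100 + 183/1000 → 253/1000
merge 253/1000 + 309/1000 → 281/500
merge 219/500 + 281/500 → 1
L = 253/1000 + 281/500 + 1 = 363/200 = 1.815 bits/symbol.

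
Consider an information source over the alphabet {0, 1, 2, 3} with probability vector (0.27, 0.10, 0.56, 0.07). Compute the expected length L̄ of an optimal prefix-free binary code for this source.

1.61 bits/symbol

Repeatedly combine the two least-probable nodes; the expected code length is the sum of the merged weights.
merge 7/100 + 1/10 → 17/100
merge 17/100 + 27/100 → 11/25
merge 11/25 + 14/25 → 1
L = 17/100 + 11/25 + 1 = 161/100 = 1.61 bits/symbol.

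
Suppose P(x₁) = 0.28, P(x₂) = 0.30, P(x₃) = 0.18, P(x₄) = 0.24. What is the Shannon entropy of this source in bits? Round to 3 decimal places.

1.975 bits

H = −Σ pᵢ log₂ pᵢ.
−0.28·log₂(0.28) = 0.5142
−0.30·log₂(0.30) = 0.5211
−0.18·log₂(0.18) = 0.4453
−0.24·log₂(0.24) = 0.4941
Sum ≈ 1.9748 → 1.975 bits.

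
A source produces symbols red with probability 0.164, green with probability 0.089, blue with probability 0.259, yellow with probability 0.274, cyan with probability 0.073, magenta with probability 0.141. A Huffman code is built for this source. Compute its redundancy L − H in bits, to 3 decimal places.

Entropy H = −Σ p log₂ p ≈ 2.4291 bits.
Huffman merges: 73/1000+89/1000→81/500; 141/1000+81/500→303/1000; 41/250+259/1000→423/1000; 137/500+303/1000→577/1000; 423/1000+577/1000→1. L = 493/200 ≈ 2.4650.
L − H = 2.4650 − 2.4291 = 0.036 bits.

0.036 bits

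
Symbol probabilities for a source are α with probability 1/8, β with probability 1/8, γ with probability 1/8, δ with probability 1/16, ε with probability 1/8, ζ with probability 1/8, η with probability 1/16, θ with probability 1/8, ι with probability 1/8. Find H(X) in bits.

3.125 bits

Each probability is a power of 1/2, so log₂(1/p) is an integer.
H = Σ p·log₂(1/p) = 1/8·3 + 1/8·3 + 1/8·3 + 1/16·4 + 1/8·3 + 1/8·3 + 1/16·4 + 1/8·3 + 1/8·3 = 3.125 bits.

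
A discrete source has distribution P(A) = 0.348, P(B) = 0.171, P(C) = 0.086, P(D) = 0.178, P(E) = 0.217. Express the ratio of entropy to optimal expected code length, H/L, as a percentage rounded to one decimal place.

97.1%

Entropy H = −Σ p log₂ p ≈ 2.1916 bits.
Huffman merges: 43/500+171/1000→257/1000; 89/500+217/1000→79/200; 257/1000+87/250→121/200; 79/200+121/200→1. L = 2257/1000 ≈ 2.2570.
Efficiency = H/L = 2.1916/2.2570 = 97.1%.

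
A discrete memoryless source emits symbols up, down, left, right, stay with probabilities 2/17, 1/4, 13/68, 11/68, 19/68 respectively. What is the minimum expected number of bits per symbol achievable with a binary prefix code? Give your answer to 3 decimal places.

Repeatedly combine the two least-probable nodes; the expected code length is the sum of the merged weights.
merge 2/17 + 11/68 → 19/68
merge 13/68 + 1/4 → 15/34
merge 19/68 + 19/68 → 19/34
merge 15/34 + 19/34 → 1
L = 19/68 + 15/34 + 19/34 + 1 = 155/68 ≈ 2.279 bits/symbol.

2.279 bits/symbol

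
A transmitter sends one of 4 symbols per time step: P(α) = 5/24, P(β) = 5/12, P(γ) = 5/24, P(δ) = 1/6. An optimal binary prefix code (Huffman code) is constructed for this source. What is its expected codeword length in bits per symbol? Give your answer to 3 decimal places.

Repeatedly combine the two least-probable nodes; the expected code length is the sum of the merged weights.
merge 1/6 + 5/24 → 3/8
merge 5/24 + 3/8 → 7/12
merge 5/12 + 7/12 → 1
L = 3/8 + 7/12 + 1 = 47/24 ≈ 1.958 bits/symbol.

1.958 bits/symbol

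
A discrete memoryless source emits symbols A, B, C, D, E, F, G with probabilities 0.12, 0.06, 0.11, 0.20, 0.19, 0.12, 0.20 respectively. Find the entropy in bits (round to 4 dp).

2.7120 bits

H = −Σ pᵢ log₂ pᵢ.
−0.12·log₂(0.12) = 0.3671
−0.06·log₂(0.06) = 0.2435
−0.11·log₂(0.11) = 0.3503
−0.20·log₂(0.20) = 0.4644
−0.19·log₂(0.19) = 0.4552
−0.12·log₂(0.12) = 0.3671
−0.20·log₂(0.20) = 0.4644
Sum ≈ 2.7120 → 2.7120 bits.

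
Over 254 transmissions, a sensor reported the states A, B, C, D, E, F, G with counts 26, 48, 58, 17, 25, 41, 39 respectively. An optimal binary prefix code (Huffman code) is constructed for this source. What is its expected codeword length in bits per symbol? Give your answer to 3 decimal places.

Probabilities are the counts divided by 254.
Repeatedly combine the two least-probable nodes; the expected code length is the sum of the merged weights.
merge 17/254 + 25/254 → 21/127
merge 13/127 + 39/254 → 65/254
merge 41/254 + 21/127 → 83/254
merge 24/127 + 29/127 → 53/127
merge 65/254 + 83/254 → 74/127
merge 53/127 + 74/127 → 1
L = 21/127 + 65/254 + 83/254 + 53/127 + 74/127 + 1 = 349/127 ≈ 2.748 bits/symbol.

2.748 bits/symbol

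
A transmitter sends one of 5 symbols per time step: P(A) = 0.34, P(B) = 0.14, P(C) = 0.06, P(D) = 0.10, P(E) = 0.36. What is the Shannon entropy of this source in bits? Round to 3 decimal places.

H = −Σ pᵢ log₂ pᵢ.
−0.34·log₂(0.34) = 0.5292
−0.14·log₂(0.14) = 0.3971
−0.06·log₂(0.06) = 0.2435
−0.10·log₂(0.10) = 0.3322
−0.36·log₂(0.36) = 0.5306
Sum ≈ 2.0326 → 2.033 bits.

2.033 bits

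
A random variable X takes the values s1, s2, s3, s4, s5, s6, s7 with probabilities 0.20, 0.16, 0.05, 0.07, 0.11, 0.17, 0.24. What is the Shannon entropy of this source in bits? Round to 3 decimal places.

H = −Σ pᵢ log₂ pᵢ.
−0.20·log₂(0.20) = 0.4644
−0.16·log₂(0.16) = 0.4230
−0.05·log₂(0.05) = 0.2161
−0.07·log₂(0.07) = 0.2686
−0.11·log₂(0.11) = 0.3503
−0.17·log₂(0.17) = 0.4346
−0.24·log₂(0.24) = 0.4941
Sum ≈ 2.6511 → 2.651 bits.

2.651 bits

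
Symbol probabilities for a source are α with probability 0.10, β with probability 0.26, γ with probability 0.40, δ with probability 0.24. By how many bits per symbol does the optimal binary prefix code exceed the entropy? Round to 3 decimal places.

Entropy H = −Σ p log₂ p ≈ 1.8604 bits.
Huffman merges: 1/10+6/25→17/50; 13/50+17/50→3/5; 2/5+3/5→1. L = 97/50 ≈ 1.9400.
L − H = 1.9400 − 1.8604 = 0.080 bits.

0.080 bits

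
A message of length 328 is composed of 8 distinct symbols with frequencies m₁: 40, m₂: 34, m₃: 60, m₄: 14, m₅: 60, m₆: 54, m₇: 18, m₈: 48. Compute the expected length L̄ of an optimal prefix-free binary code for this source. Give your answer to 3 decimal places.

Probabilities are the counts divided by 328.
Repeatedly combine the two least-probable nodes; the expected code length is the sum of the merged weights.
merge 7/164 + 9/164 → 4/41
merge 4/41 + 17/164 → 33/164
merge 5/41 + 6/41 → 11/41
merge 27/164 + 15/82 → 57/164
merge 15/82 + 33/164 → 63/164
merge 11/41 + 57/164 → 101/164
merge 63/164 + 101/164 → 1
L = 4/41 + 33/164 + 11/41 + 57/164 + 63/164 + 101/164 + 1 = 239/82 ≈ 2.915 bits/symbol.

2.915 bits/symbol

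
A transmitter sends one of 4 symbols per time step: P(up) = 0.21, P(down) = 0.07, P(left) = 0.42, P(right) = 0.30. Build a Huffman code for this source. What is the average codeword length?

Repeatedly combine the two least-probable nodes; the expected code length is the sum of the merged weights.
merge 7/100 + 21/100 → 7/25
merge 7/25 + 3/10 → 29/50
merge 21/50 + 29/50 → 1
L = 7/25 + 29/50 + 1 = 93/50 = 1.86 bits/symbol.

1.86 bits/symbol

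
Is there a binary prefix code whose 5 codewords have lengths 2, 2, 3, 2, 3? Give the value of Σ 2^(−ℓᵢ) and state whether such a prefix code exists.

1; yes

With common denominator 2^3 = 8: Σ 2^(−ℓᵢ) = 2/8 + 2/8 + 1/8 + 2/8 + 1/8 = 8/8 = 1.
Kraft's inequality requires Σ ≤ 1; here Σ = 1 ≤ 1, so such a prefix code exists.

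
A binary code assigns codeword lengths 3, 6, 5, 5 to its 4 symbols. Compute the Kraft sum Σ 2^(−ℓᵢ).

With common denominator 2^6 = 64: Σ 2^(−ℓᵢ) = 8/64 + 1/64 + 2/64 + 2/64 = 13/64 = 0.203125.

0.203125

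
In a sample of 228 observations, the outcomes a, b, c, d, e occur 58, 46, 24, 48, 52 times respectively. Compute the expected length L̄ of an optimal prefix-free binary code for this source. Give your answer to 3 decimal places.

Probabilities are the counts divided by 228.
Repeatedly combine the two least-probable nodes; the expected code length is the sum of the merged weights.
merge 2/19 + 23/114 → 35/114
merge 4/19 + 13/57 → 25/57
merge 29/114 + 35/114 → 32/57
merge 25/57 + 32/57 → 1
L = 35/114 + 25/57 + 32/57 + 1 = 263/114 ≈ 2.307 bits/symbol.

2.307 bits/symbol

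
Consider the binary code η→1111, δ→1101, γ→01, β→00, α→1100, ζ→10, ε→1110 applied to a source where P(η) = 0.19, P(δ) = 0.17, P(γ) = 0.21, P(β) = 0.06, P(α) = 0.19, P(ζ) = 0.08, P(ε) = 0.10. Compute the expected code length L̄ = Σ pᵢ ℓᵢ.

3.3 bits/symbol

L̄ = Σ pᵢ·ℓᵢ = 0.19·4 + 0.17·4 + 0.21·2 + 0.06·2 + 0.19·4 + 0.08·2 + 0.10·4 = 3.3 bits/symbol.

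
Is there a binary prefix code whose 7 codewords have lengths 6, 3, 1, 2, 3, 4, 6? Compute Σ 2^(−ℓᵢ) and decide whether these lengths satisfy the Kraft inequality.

1.09375; no

With common denominator 2^6 = 64: Σ 2^(−ℓᵢ) = 1/64 + 8/64 + 32/64 + 16/64 + 8/64 + 4/64 + 1/64 = 70/64 = 1.09375.
Kraft's inequality requires Σ ≤ 1; here Σ = 1.09375 > 1, so no such prefix code exists.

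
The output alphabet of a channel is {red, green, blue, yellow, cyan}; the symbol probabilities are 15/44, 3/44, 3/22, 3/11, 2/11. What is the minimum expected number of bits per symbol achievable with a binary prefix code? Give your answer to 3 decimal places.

Repeatedly combine the two least-probable nodes; the expected code length is the sum of the merged weights.
merge 3/44 + 3/22 → 9/44
merge 2/11 + 9/44 → 17/44
merge 3/11 + 15/44 → 27/44
merge 17/44 + 27/44 → 1
L = 9/44 + 17/44 + 27/44 + 1 = 97/44 ≈ 2.205 bits/symbol.

2.205 bits/symbol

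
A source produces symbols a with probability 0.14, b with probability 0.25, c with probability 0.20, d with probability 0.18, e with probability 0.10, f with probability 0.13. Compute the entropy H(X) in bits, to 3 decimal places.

2.522 bits

H = −Σ pᵢ log₂ pᵢ.
−0.14·log₂(0.14) = 0.3971
−0.25·log₂(0.25) = 0.5000
−0.20·log₂(0.20) = 0.4644
−0.18·log₂(0.18) = 0.4453
−0.10·log₂(0.10) = 0.3322
−0.13·log₂(0.13) = 0.3826
Sum ≈ 2.5216 → 2.522 bits.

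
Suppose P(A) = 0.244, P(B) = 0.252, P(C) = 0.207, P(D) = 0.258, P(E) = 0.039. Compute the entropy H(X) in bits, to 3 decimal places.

2.155 bits

H = −Σ pᵢ log₂ pᵢ.
−0.244·log₂(0.244) = 0.4966
−0.252·log₂(0.252) = 0.5011
−0.207·log₂(0.207) = 0.4704
−0.258·log₂(0.258) = 0.5043
−0.039·log₂(0.039) = 0.1825
Sum ≈ 2.1548 → 2.155 bits.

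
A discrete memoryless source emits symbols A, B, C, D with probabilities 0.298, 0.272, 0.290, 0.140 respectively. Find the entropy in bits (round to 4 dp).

H = −Σ pᵢ log₂ pᵢ.
−0.298·log₂(0.298) = 0.5205
−0.272·log₂(0.272) = 0.5109
−0.290·log₂(0.290) = 0.5179
−0.140·log₂(0.140) = 0.3971
Sum ≈ 1.9464 → 1.9464 bits.

1.9464 bits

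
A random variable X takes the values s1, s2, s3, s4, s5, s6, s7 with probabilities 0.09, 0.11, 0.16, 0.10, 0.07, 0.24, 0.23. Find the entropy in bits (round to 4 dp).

H = −Σ pᵢ log₂ pᵢ.
−0.09·log₂(0.09) = 0.3127
−0.11·log₂(0.11) = 0.3503
−0.16·log₂(0.16) = 0.4230
−0.10·log₂(0.10) = 0.3322
−0.07·log₂(0.07) = 0.2686
−0.24·log₂(0.24) = 0.4941
−0.23·log₂(0.23) = 0.4877
Sum ≈ 2.6685 → 2.6685 bits.

2.6685 bits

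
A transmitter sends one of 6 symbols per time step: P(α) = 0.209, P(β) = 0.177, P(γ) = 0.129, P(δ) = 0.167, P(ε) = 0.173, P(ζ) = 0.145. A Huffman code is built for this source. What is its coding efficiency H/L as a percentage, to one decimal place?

Entropy H = −Σ p log₂ p ≈ 2.5684 bits.
Huffman merges: 129/1000+29/200→137/500; 167/1000+173/1000→17/50; 177/1000+209/1000→193/500; 137/500+17/50→307/500; 193/500+307/500→1. L = 1307/500 ≈ 2.6140.
Efficiency = H/L = 2.5684/2.6140 = 98.3%.

98.3%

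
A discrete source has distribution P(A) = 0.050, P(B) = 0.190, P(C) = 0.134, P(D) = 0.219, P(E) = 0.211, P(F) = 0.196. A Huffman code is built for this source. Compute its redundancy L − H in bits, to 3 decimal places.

0.084 bits

Entropy H = −Σ p log₂ p ≈ 2.4741 bits.
Huffman merges: 1/20+67/500→23/125; 23/125+19/100→187/500; 49/250+211/1000→407/1000; 219/1000+187/500→593/1000; 407/1000+593/1000→1. L = 1279/500 ≈ 2.5580.
L − H = 2.5580 − 2.4741 = 0.084 bits.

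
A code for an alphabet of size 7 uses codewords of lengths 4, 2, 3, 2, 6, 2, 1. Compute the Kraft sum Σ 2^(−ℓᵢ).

1.453125

With common denominator 2^6 = 64: Σ 2^(−ℓᵢ) = 4/64 + 16/64 + 8/64 + 16/64 + 1/64 + 16/64 + 32/64 = 93/64 = 1.453125.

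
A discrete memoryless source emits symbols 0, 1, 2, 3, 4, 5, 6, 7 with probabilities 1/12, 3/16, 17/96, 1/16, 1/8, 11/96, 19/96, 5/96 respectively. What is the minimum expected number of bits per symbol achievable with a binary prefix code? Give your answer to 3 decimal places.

Repeatedly combine the two least-probable nodes; the expected code length is the sum of the merged weights.
merge 5/96 + 1/16 → 11/96
merge 1/12 + 11/96 → 19/96
merge 11/96 + 1/8 → 23/96
merge 17/96 + 3/16 → 35/96
merge 19/96 + 19/96 → 19/48
merge 23/96 + 35/96 → 29/48
merge 19/48 + 29/48 → 1
L = 11/96 + 19/96 + 23/96 + 35/96 + 19/48 + 29/48 + 1 = 35/12 ≈ 2.917 bits/symbol.

2.917 bits/symbol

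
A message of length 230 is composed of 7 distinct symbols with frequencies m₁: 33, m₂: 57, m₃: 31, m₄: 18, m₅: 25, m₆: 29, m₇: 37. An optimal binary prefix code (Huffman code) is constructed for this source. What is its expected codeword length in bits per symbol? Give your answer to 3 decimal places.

2.752 bits/symbol

Probabilities are the counts divided by 230.
Repeatedly combine the two least-probable nodes; the expected code length is the sum of the merged weights.
merge 9/115 + 5/46 → 43/230
merge 29/230 + 31/230 → 6/23
merge 33/230 + 37/230 → 7/23
merge 43/230 + 57/230 → 10/23
merge 6/23 + 7/23 → 13/23
merge 10/23 + 13/23 → 1
L = 43/230 + 6/23 + 7/23 + 10/23 + 13/23 + 1 = 633/230 ≈ 2.752 bits/symbol.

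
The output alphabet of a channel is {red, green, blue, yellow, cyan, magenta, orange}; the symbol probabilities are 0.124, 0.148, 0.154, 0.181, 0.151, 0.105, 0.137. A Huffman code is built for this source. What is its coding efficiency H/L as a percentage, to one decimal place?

Entropy H = −Σ p log₂ p ≈ 2.7895 bits.
Huffman merges: 21/200+31/250→229/1000; 137/1000+37/250→57/200; 151/1000+77/500→61/200; 181/1000+229/1000→41/100; 57/200+61/200→59/100; 41/100+59/100→1. L = 2819/1000 ≈ 2.8190.
Efficiency = H/L = 2.7895/2.8190 = 99.0%.

99.0%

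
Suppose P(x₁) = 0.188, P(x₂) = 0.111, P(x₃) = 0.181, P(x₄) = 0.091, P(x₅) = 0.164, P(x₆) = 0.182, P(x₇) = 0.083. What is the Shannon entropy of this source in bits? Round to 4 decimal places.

2.7395 bits

H = −Σ pᵢ log₂ pᵢ.
−0.188·log₂(0.188) = 0.4533
−0.111·log₂(0.111) = 0.3520
−0.181·log₂(0.181) = 0.4463
−0.091·log₂(0.091) = 0.3147
−0.164·log₂(0.164) = 0.4278
−0.182·log₂(0.182) = 0.4474
−0.083·log₂(0.083) = 0.2980
Sum ≈ 2.7395 → 2.7395 bits.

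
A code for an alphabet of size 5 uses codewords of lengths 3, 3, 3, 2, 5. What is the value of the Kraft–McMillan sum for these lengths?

0.65625

With common denominator 2^5 = 32: Σ 2^(−ℓᵢ) = 4/32 + 4/32 + 4/32 + 8/32 + 1/32 = 21/32 = 0.65625.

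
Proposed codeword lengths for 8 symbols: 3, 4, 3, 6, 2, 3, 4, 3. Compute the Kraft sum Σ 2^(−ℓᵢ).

With common denominator 2^6 = 64: Σ 2^(−ℓᵢ) = 8/64 + 4/64 + 8/64 + 1/64 + 16/64 + 8/64 + 4/64 + 8/64 = 57/64 = 0.890625.

0.890625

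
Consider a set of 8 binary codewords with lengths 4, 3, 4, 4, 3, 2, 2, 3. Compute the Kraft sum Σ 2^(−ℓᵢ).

With common denominator 2^4 = 16: Σ 2^(−ℓᵢ) = 1/16 + 2/16 + 1/16 + 1/16 + 2/16 + 4/16 + 4/16 + 2/16 = 17/16 = 1.0625.

1.0625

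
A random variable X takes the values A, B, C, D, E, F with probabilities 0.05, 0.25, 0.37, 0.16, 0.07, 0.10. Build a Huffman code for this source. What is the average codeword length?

2.34 bits/symbol

Repeatedly combine the two least-probable nodes; the expected code length is the sum of the merged weights.
merge 1/20 + 7/100 → 3/25
merge 1/10 + 3/25 → 11/50
merge 4/25 + 11/50 → 19/50
merge 1/4 + 37/100 → 31/50
merge 19/50 + 31/50 → 1
L = 3/25 + 11/50 + 19/50 + 31/50 + 1 = 117/50 = 2.34 bits/symbol.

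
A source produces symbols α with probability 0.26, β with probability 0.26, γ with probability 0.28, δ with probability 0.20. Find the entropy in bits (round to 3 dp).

H = −Σ pᵢ log₂ pᵢ.
−0.26·log₂(0.26) = 0.5053
−0.26·log₂(0.26) = 0.5053
−0.28·log₂(0.28) = 0.5142
−0.20·log₂(0.20) = 0.4644
Sum ≈ 1.9892 → 1.989 bits.

1.989 bits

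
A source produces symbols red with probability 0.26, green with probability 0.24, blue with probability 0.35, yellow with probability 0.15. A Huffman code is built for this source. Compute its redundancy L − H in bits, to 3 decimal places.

Entropy H = −Σ p log₂ p ≈ 1.9401 bits.
Huffman merges: 3/20+6/25→39/100; 13/50+7/20→61/100; 39/100+61/100→1. L = 2 ≈ 2.0000.
L − H = 2.0000 − 1.9401 = 0.060 bits.

0.060 bits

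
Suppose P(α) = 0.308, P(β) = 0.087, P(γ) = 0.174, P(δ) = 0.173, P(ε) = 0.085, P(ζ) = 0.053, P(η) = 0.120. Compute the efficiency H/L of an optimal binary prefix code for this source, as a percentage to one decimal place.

97.9%

Entropy H = −Σ p log₂ p ≈ 2.6006 bits.
Huffman merges: 53/1000+17/200→69/500; 87/1000+3/25→207/1000; 69/500+173/1000→311/1000; 87/500+207/1000→381/1000; 77/250+311/1000→619/1000; 381/1000+619/1000→1. L = 332/125 ≈ 2.6560.
Efficiency = H/L = 2.6006/2.6560 = 97.9%.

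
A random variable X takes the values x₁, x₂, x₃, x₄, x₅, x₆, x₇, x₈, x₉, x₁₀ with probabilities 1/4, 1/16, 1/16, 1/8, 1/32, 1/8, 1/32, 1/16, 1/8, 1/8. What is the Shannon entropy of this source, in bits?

3.0625 bits

Each probability is a power of 1/2, so log₂(1/p) is an integer.
H = Σ p·log₂(1/p) = 1/4·2 + 1/16·4 + 1/16·4 + 1/8·3 + 1/32·5 + 1/8·3 + 1/32·5 + 1/16·4 + 1/8·3 + 1/8·3 = 3.0625 bits.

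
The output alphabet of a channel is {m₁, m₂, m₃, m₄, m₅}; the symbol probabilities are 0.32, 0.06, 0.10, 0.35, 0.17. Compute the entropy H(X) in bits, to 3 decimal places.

H = −Σ pᵢ log₂ pᵢ.
−0.32·log₂(0.32) = 0.5260
−0.06·log₂(0.06) = 0.2435
−0.10·log₂(0.10) = 0.3322
−0.35·log₂(0.35) = 0.5301
−0.17·log₂(0.17) = 0.4346
Sum ≈ 2.0664 → 2.066 bits.

2.066 bits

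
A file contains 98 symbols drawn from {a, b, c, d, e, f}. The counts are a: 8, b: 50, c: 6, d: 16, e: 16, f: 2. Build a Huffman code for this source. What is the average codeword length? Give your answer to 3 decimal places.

Probabilities are the counts divided by 98.
Repeatedly combine the two least-probable nodes; the expected code length is the sum of the merged weights.
merge 1/49 + 3/49 → 4/49
merge 4/49 + 4/49 → 8/49
merge 8/49 + 8/49 → 16/49
merge 8/49 + 16/49 → 24/49
merge 24/49 + 25/49 → 1
L = 4/49 + 8/49 + 16/49 + 24/49 + 1 = 101/49 ≈ 2.061 bits/symbol.

2.061 bits/symbol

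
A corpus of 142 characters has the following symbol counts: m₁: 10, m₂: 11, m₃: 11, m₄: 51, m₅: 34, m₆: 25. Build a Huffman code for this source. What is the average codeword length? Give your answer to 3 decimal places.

Probabilities are the counts divided by 142.
Repeatedly combine the two least-probable nodes; the expected code length is the sum of the merged weights.
merge 5/71 + 11/142 → 21/142
merge 11/142 + 21/142 → 16/71
merge 25/142 + 16/71 → 57/142
merge 17/71 + 51/142 → 85/142
merge 57/142 + 85/142 → 1
L = 21/142 + 16/71 + 57/142 + 85/142 + 1 = 337/142 ≈ 2.373 bits/symbol.

2.373 bits/symbol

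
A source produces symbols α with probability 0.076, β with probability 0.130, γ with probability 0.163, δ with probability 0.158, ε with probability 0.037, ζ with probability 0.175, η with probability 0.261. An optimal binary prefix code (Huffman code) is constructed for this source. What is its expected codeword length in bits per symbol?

2.677 bits/symbol

Repeatedly combine the two least-probable nodes; the expected code length is the sum of the merged weights.
merge 37/1000 + 19/250 → 113/1000
merge 113/1000 + 13/100 → 243/1000
merge 79/500 + 163/1000 → 321/1000
merge 7/40 + 243/1000 → 209/500
merge 261/1000 + 321/1000 → 291/500
merge 209/500 + 291/500 → 1
L = 113/1000 + 243/1000 + 321/1000 + 209/500 + 291/500 + 1 = 2677/1000 = 2.677 bits/symbol.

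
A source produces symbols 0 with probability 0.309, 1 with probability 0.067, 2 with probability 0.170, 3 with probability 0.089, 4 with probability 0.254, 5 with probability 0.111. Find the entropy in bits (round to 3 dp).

H = −Σ pᵢ log₂ pᵢ.
−0.309·log₂(0.309) = 0.5235
−0.067·log₂(0.067) = 0.2613
−0.170·log₂(0.170) = 0.4346
−0.089·log₂(0.089) = 0.3106
−0.254·log₂(0.254) = 0.5022
−0.111·log₂(0.111) = 0.3520
Sum ≈ 2.3842 → 2.384 bits.

2.384 bits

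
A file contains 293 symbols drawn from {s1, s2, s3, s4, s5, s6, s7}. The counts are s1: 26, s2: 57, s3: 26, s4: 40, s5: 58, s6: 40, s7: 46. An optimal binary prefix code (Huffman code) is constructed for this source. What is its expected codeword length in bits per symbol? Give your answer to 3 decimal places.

2.785 bits/symbol

Probabilities are the counts divided by 293.
Repeatedly combine the two least-probable nodes; the expected code length is the sum of the merged weights.
merge 26/293 + 26/293 → 52/293
merge 40/293 + 40/293 → 80/293
merge 46/293 + 52/293 → 98/293
merge 57/293 + 58/293 → 115/293
merge 80/293 + 98/293 → 178/293
merge 115/293 + 178/293 → 1
L = 52/293 + 80/293 + 98/293 + 115/293 + 178/293 + 1 = 816/293 ≈ 2.785 bits/symbol.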